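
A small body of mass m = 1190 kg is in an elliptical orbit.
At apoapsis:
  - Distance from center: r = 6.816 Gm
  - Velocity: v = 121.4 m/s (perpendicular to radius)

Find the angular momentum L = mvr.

Convert to SI: r = 6.816 Gm = 6.816e+09 m.
Since v is perpendicular to r, L = m · v · r.
L = 1190 · 121.4 · 6.816e+09 kg·m²/s ≈ 9.847e+14 kg·m²/s.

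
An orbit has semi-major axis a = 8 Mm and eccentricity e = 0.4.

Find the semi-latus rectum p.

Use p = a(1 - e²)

Convert to SI: a = 8 Mm = 8e+06 m.
p = a (1 − e²).
p = 8e+06 · (1 − (0.4)²) = 8e+06 · 0.84 ≈ 6.72e+06 m = 6.72 Mm.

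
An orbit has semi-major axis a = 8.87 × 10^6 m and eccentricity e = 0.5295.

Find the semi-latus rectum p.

p = a (1 − e²).
p = 8.87e+06 · (1 − (0.5295)²) = 8.87e+06 · 0.71963 ≈ 6.383e+06 m = 6.383 × 10^6 m.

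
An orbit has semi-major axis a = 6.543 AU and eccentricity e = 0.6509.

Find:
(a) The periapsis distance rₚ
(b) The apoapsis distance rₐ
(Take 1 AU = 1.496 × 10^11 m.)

Convert to SI: a = 6.543 AU = 9.78833e+11 m.
(a) rₚ = a(1 − e) = 9.78833e+11 · (1 − 0.6509) = 9.78833e+11 · 0.3491 ≈ 3.417e+11 m = 2.284 AU.
(b) rₐ = a(1 + e) = 9.78833e+11 · (1 + 0.6509) = 9.78833e+11 · 1.6509 ≈ 1.616e+12 m = 10.8 AU.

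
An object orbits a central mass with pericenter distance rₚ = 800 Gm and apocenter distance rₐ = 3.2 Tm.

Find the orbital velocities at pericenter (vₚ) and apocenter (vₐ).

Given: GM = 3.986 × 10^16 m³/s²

Convert to SI: rₚ = 800 Gm = 8e+11 m; rₐ = 3.2 Tm = 3.2e+12 m.
Use the vis-viva equation v² = GM(2/r − 1/a) with a = (rₚ + rₐ)/2 = (8e+11 + 3.2e+12)/2 = 2e+12 m.
vₚ = √(GM · (2/rₚ − 1/a)) = √(3.986e+16 · (2/8e+11 − 1/2e+12)) m/s ≈ 282.3 m/s = 282.3 m/s.
vₐ = √(GM · (2/rₐ − 1/a)) = √(3.986e+16 · (2/3.2e+12 − 1/2e+12)) m/s ≈ 70.59 m/s = 70.59 m/s.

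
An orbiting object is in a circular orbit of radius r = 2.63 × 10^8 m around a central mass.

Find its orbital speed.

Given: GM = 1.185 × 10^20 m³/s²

For a circular orbit, gravity supplies the centripetal force, so v = √(GM / r).
v = √(1.185e+20 / 2.63e+08) m/s ≈ 6.712e+05 m/s = 671.2 km/s.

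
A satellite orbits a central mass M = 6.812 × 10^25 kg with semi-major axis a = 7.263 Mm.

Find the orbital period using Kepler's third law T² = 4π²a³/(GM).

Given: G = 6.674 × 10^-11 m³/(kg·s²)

Convert to SI: a = 7.263 Mm = 7.263e+06 m.
GM = G · M = 6.674e-11 · 6.812e+25 = 4.54633e+15 m³/s².
Kepler's third law: T = 2π √(a³ / GM).
Substituting a = 7.263e+06 m and GM = 4.54633e+15 m³/s²:
T = 2π √((7.263e+06)³ / 4.54633e+15) s
T ≈ 1824 s = 30.4 minutes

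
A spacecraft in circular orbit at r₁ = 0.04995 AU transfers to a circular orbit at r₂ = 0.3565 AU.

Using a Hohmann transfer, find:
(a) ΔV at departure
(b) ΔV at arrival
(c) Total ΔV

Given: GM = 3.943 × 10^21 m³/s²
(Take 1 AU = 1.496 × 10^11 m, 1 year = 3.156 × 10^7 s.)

Convert to SI: r₁ = 0.04995 AU = 7.47252e+09 m; r₂ = 0.3565 AU = 5.33324e+10 m.
Transfer semi-major axis: a_t = (r₁ + r₂)/2 = (7.47252e+09 + 5.33324e+10)/2 = 3.04025e+10 m.
Circular speeds: v₁ = √(GM/r₁) = 726407 m/s, v₂ = √(GM/r₂) = 271905 m/s.
Transfer speeds (vis-viva v² = GM(2/r − 1/a_t)): v₁ᵗ = 962102 m/s, v₂ᵗ = 134802 m/s.
(a) ΔV₁ = |v₁ᵗ − v₁| ≈ 2.357e+05 m/s = 49.72 AU/year.
(b) ΔV₂ = |v₂ − v₂ᵗ| ≈ 1.371e+05 m/s = 28.92 AU/year.
(c) ΔV_total = ΔV₁ + ΔV₂ ≈ 3.728e+05 m/s = 78.65 AU/year.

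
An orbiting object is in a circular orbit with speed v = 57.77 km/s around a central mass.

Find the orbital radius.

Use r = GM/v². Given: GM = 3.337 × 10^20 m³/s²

Convert to SI: v = 57.77 km/s = 57770 m/s.
For a circular orbit, v² = GM / r, so r = GM / v².
r = 3.337e+20 / (57770)² m ≈ 9.999e+10 m = 99.99 Gm.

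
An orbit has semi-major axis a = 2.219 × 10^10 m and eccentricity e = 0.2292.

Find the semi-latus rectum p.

p = a (1 − e²).
p = 2.219e+10 · (1 − (0.2292)²) = 2.219e+10 · 0.947467 ≈ 2.102e+10 m = 2.102 × 10^10 m.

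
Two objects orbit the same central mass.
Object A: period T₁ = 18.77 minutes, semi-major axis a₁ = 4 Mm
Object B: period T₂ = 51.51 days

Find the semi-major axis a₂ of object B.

Convert to SI: T₁ = 18.77 minutes = 1126.2 s; a₁ = 4 Mm = 4e+06 m; T₂ = 51.51 days = 4.45046e+06 s.
Kepler's third law: (T₁/T₂)² = (a₁/a₂)³ ⇒ a₂ = a₁ · (T₂/T₁)^(2/3).
T₂/T₁ = 4.45046e+06 / 1126.2 = 3951.75.
a₂ = 4e+06 · (3951.75)^(2/3) m ≈ 9.998e+08 m = 999.8 Mm.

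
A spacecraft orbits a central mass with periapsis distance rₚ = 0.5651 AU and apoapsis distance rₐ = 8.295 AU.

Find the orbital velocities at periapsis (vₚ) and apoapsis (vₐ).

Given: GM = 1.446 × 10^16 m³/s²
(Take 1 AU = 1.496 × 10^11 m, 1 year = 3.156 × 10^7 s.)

Convert to SI: rₚ = 0.5651 AU = 8.4539e+10 m; rₐ = 8.295 AU = 1.24093e+12 m.
Use the vis-viva equation v² = GM(2/r − 1/a) with a = (rₚ + rₐ)/2 = (8.4539e+10 + 1.24093e+12)/2 = 6.62735e+11 m.
vₚ = √(GM · (2/rₚ − 1/a)) = √(1.446e+16 · (2/8.4539e+10 − 1/6.62735e+11)) m/s ≈ 565.9 m/s = 0.1194 AU/year.
vₐ = √(GM · (2/rₐ − 1/a)) = √(1.446e+16 · (2/1.24093e+12 − 1/6.62735e+11)) m/s ≈ 38.55 m/s = 0.008133 AU/year.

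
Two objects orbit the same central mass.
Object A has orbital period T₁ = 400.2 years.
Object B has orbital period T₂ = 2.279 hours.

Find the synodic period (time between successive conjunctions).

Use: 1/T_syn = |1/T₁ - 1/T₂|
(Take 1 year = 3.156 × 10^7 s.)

Convert to SI: T₁ = 400.2 years = 1.26303e+10 s; T₂ = 2.279 hours = 8204.4 s.
T_syn = |T₁ · T₂ / (T₁ − T₂)|.
T_syn = |1.26303e+10 · 8204.4 / (1.26303e+10 − 8204.4)| s ≈ 8204 s = 2.279 hours.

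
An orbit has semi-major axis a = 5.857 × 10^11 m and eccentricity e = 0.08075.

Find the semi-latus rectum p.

p = a (1 − e²).
p = 5.857e+11 · (1 − (0.08075)²) = 5.857e+11 · 0.993479 ≈ 5.819e+11 m = 5.819 × 10^11 m.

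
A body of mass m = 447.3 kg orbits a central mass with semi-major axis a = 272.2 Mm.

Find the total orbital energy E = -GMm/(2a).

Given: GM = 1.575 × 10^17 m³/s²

Convert to SI: a = 272.2 Mm = 2.722e+08 m.
E = −GMm / (2a).
E = −1.575e+17 · 447.3 / (2 · 2.722e+08) J ≈ -1.294e+11 J = -129.4 GJ.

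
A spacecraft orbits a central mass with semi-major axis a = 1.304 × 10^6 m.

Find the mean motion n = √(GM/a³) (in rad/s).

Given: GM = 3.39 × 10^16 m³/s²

n = √(GM / a³).
n = √(3.39e+16 / (1.304e+06)³) rad/s ≈ 0.1236 rad/s.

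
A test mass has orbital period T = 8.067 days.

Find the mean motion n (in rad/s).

Convert to SI: T = 8.067 days = 696989 s.
n = 2π / T.
n = 2π / 696989 s ≈ 9.015e-06 rad/s.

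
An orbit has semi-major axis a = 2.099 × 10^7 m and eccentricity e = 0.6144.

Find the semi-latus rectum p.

p = a (1 − e²).
p = 2.099e+07 · (1 − (0.6144)²) = 2.099e+07 · 0.622513 ≈ 1.307e+07 m = 1.307 × 10^7 m.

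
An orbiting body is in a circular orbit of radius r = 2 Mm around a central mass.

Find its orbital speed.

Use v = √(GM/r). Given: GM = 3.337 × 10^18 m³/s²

Convert to SI: r = 2 Mm = 2e+06 m.
For a circular orbit, gravity supplies the centripetal force, so v = √(GM / r).
v = √(3.337e+18 / 2e+06) m/s ≈ 1.292e+06 m/s = 1292 km/s.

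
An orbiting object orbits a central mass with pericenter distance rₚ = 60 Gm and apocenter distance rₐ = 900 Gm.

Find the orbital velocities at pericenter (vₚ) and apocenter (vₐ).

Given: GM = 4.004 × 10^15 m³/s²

Convert to SI: rₚ = 60 Gm = 6e+10 m; rₐ = 900 Gm = 9e+11 m.
Use the vis-viva equation v² = GM(2/r − 1/a) with a = (rₚ + rₐ)/2 = (6e+10 + 9e+11)/2 = 4.8e+11 m.
vₚ = √(GM · (2/rₚ − 1/a)) = √(4.004e+15 · (2/6e+10 − 1/4.8e+11)) m/s ≈ 353.7 m/s = 353.7 m/s.
vₐ = √(GM · (2/rₐ − 1/a)) = √(4.004e+15 · (2/9e+11 − 1/4.8e+11)) m/s ≈ 23.58 m/s = 23.58 m/s.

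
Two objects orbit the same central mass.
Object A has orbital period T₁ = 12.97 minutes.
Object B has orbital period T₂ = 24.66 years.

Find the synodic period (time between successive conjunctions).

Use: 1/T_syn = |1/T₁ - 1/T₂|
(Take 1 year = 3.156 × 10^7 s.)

Convert to SI: T₁ = 12.97 minutes = 778.2 s; T₂ = 24.66 years = 7.7827e+08 s.
T_syn = |T₁ · T₂ / (T₁ − T₂)|.
T_syn = |778.2 · 7.7827e+08 / (778.2 − 7.7827e+08)| s ≈ 778.2 s = 12.97 minutes.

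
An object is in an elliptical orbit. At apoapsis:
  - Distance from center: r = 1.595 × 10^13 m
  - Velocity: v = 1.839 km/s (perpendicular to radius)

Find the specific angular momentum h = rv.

Convert to SI: v = 1.839 km/s = 1839 m/s.
With v perpendicular to r, h = r · v.
h = 1.595e+13 · 1839 m²/s ≈ 2.933e+16 m²/s.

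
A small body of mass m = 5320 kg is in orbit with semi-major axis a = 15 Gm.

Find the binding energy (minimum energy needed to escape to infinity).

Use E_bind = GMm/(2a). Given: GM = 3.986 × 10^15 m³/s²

Convert to SI: a = 15 Gm = 1.5e+10 m.
Total orbital energy is E = −GMm/(2a); binding energy is E_bind = −E = GMm/(2a).
E_bind = 3.986e+15 · 5320 / (2 · 1.5e+10) J ≈ 7.069e+08 J = 706.9 MJ.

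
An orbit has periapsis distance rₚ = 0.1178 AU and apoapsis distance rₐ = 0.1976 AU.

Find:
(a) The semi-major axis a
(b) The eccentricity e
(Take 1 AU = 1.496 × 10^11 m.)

Convert to SI: rₚ = 0.1178 AU = 1.76229e+10 m; rₐ = 0.1976 AU = 2.9561e+10 m.
(a) a = (rₚ + rₐ) / 2 = (1.76229e+10 + 2.9561e+10) / 2 ≈ 2.359e+10 m = 0.1577 AU.
(b) e = (rₐ − rₚ) / (rₐ + rₚ) = (2.9561e+10 − 1.76229e+10) / (2.9561e+10 + 1.76229e+10) ≈ 0.253.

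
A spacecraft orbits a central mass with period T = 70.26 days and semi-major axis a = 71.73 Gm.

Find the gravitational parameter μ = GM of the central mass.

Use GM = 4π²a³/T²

Convert to SI: T = 70.26 days = 6.07046e+06 s; a = 71.73 Gm = 7.173e+10 m.
GM = 4π² · a³ / T².
GM = 4π² · (7.173e+10)³ / (6.07046e+06)² m³/s² ≈ 3.954e+20 m³/s² = 3.954 × 10^20 m³/s².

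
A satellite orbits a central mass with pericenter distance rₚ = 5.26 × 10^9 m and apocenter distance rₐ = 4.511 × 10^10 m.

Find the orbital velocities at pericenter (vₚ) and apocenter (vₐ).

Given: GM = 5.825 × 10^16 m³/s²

Use the vis-viva equation v² = GM(2/r − 1/a) with a = (rₚ + rₐ)/2 = (5.26e+09 + 4.511e+10)/2 = 2.5185e+10 m.
vₚ = √(GM · (2/rₚ − 1/a)) = √(5.825e+16 · (2/5.26e+09 − 1/2.5185e+10)) m/s ≈ 4454 m/s = 4.454 km/s.
vₐ = √(GM · (2/rₐ − 1/a)) = √(5.825e+16 · (2/4.511e+10 − 1/2.5185e+10)) m/s ≈ 519.3 m/s = 519.3 m/s.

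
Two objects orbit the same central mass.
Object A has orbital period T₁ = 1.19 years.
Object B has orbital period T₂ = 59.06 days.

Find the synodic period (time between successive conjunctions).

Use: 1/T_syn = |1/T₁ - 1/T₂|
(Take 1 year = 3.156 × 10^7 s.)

Convert to SI: T₁ = 1.19 years = 3.75564e+07 s; T₂ = 59.06 days = 5.10278e+06 s.
T_syn = |T₁ · T₂ / (T₁ − T₂)|.
T_syn = |3.75564e+07 · 5.10278e+06 / (3.75564e+07 − 5.10278e+06)| s ≈ 5.905e+06 s = 68.35 days.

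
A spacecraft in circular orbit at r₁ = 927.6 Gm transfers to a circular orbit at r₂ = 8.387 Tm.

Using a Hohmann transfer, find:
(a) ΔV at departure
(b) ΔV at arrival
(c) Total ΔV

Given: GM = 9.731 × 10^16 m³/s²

Convert to SI: r₁ = 927.6 Gm = 9.276e+11 m; r₂ = 8.387 Tm = 8.387e+12 m.
Transfer semi-major axis: a_t = (r₁ + r₂)/2 = (9.276e+11 + 8.387e+12)/2 = 4.6573e+12 m.
Circular speeds: v₁ = √(GM/r₁) = 323.891 m/s, v₂ = √(GM/r₂) = 107.715 m/s.
Transfer speeds (vis-viva v² = GM(2/r − 1/a_t)): v₁ᵗ = 434.645 m/s, v₂ᵗ = 48.0716 m/s.
(a) ΔV₁ = |v₁ᵗ − v₁| ≈ 110.8 m/s = 110.8 m/s.
(b) ΔV₂ = |v₂ − v₂ᵗ| ≈ 59.64 m/s = 59.64 m/s.
(c) ΔV_total = ΔV₁ + ΔV₂ ≈ 170.4 m/s = 170.4 m/s.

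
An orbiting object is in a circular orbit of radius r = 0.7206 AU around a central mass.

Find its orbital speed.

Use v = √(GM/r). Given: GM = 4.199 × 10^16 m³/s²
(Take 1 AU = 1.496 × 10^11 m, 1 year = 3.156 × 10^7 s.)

Convert to SI: r = 0.7206 AU = 1.07802e+11 m.
For a circular orbit, gravity supplies the centripetal force, so v = √(GM / r).
v = √(4.199e+16 / 1.07802e+11) m/s ≈ 624.1 m/s = 0.1317 AU/year.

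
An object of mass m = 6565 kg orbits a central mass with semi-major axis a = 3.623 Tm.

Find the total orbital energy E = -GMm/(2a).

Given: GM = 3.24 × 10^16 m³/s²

Convert to SI: a = 3.623 Tm = 3.623e+12 m.
E = −GMm / (2a).
E = −3.24e+16 · 6565 / (2 · 3.623e+12) J ≈ -2.935e+07 J = -29.35 MJ.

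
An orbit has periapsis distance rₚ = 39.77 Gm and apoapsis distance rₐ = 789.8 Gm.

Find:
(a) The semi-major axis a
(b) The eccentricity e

Convert to SI: rₚ = 39.77 Gm = 3.977e+10 m; rₐ = 789.8 Gm = 7.898e+11 m.
(a) a = (rₚ + rₐ) / 2 = (3.977e+10 + 7.898e+11) / 2 ≈ 4.148e+11 m = 414.8 Gm.
(b) e = (rₐ − rₚ) / (rₐ + rₚ) = (7.898e+11 − 3.977e+10) / (7.898e+11 + 3.977e+10) ≈ 0.9041.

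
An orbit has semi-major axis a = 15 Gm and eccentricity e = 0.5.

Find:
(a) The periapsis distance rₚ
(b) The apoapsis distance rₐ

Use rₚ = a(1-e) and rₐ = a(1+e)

Convert to SI: a = 15 Gm = 1.5e+10 m.
(a) rₚ = a(1 − e) = 1.5e+10 · (1 − 0.5) = 1.5e+10 · 0.5 ≈ 7.5e+09 m = 7.5 Gm.
(b) rₐ = a(1 + e) = 1.5e+10 · (1 + 0.5) = 1.5e+10 · 1.5 ≈ 2.25e+10 m = 22.5 Gm.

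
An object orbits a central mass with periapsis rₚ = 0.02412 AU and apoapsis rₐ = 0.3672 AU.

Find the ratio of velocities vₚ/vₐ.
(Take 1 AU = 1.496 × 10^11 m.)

Convert to SI: rₚ = 0.02412 AU = 3.60835e+09 m; rₐ = 0.3672 AU = 5.49331e+10 m.
Conservation of angular momentum gives rₚvₚ = rₐvₐ, so vₚ/vₐ = rₐ/rₚ.
vₚ/vₐ = 5.49331e+10 / 3.60835e+09 ≈ 15.22.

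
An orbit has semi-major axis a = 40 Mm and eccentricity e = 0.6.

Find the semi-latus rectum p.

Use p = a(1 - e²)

Convert to SI: a = 40 Mm = 4e+07 m.
p = a (1 − e²).
p = 4e+07 · (1 − (0.6)²) = 4e+07 · 0.64 ≈ 2.56e+07 m = 25.6 Mm.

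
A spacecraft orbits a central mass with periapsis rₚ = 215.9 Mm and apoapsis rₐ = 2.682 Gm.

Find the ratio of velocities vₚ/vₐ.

Convert to SI: rₚ = 215.9 Mm = 2.159e+08 m; rₐ = 2.682 Gm = 2.682e+09 m.
Conservation of angular momentum gives rₚvₚ = rₐvₐ, so vₚ/vₐ = rₐ/rₚ.
vₚ/vₐ = 2.682e+09 / 2.159e+08 ≈ 12.42.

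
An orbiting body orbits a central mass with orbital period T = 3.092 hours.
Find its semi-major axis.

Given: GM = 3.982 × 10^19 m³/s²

Convert to SI: T = 3.092 hours = 11131.2 s.
Invert Kepler's third law: a = (GM · T² / (4π²))^(1/3).
Substituting T = 11131.2 s and GM = 3.982e+19 m³/s²:
a = (3.982e+19 · (11131.2)² / (4π²))^(1/3) m
a ≈ 5e+08 m = 500 Mm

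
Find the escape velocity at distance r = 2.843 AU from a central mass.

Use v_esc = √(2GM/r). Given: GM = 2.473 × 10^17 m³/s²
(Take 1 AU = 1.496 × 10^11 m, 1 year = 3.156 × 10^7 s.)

Convert to SI: r = 2.843 AU = 4.25313e+11 m.
Escape velocity comes from setting total energy to zero: ½v² − GM/r = 0 ⇒ v_esc = √(2GM / r).
v_esc = √(2 · 2.473e+17 / 4.25313e+11) m/s ≈ 1078 m/s = 0.2275 AU/year.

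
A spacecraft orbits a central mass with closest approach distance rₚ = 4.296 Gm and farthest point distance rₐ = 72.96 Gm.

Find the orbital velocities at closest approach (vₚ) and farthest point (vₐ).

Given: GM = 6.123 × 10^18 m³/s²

Convert to SI: rₚ = 4.296 Gm = 4.296e+09 m; rₐ = 72.96 Gm = 7.296e+10 m.
Use the vis-viva equation v² = GM(2/r − 1/a) with a = (rₚ + rₐ)/2 = (4.296e+09 + 7.296e+10)/2 = 3.8628e+10 m.
vₚ = √(GM · (2/rₚ − 1/a)) = √(6.123e+18 · (2/4.296e+09 − 1/3.8628e+10)) m/s ≈ 5.188e+04 m/s = 51.88 km/s.
vₐ = √(GM · (2/rₐ − 1/a)) = √(6.123e+18 · (2/7.296e+10 − 1/3.8628e+10)) m/s ≈ 3055 m/s = 3.055 km/s.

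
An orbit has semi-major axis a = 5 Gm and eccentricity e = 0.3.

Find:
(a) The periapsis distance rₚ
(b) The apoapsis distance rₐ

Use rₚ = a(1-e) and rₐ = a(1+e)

Convert to SI: a = 5 Gm = 5e+09 m.
(a) rₚ = a(1 − e) = 5e+09 · (1 − 0.3) = 5e+09 · 0.7 ≈ 3.5e+09 m = 3.5 Gm.
(b) rₐ = a(1 + e) = 5e+09 · (1 + 0.3) = 5e+09 · 1.3 ≈ 6.5e+09 m = 6.5 Gm.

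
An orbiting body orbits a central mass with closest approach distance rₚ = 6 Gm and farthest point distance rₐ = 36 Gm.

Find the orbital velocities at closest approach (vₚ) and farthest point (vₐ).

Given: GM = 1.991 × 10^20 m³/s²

Convert to SI: rₚ = 6 Gm = 6e+09 m; rₐ = 36 Gm = 3.6e+10 m.
Use the vis-viva equation v² = GM(2/r − 1/a) with a = (rₚ + rₐ)/2 = (6e+09 + 3.6e+10)/2 = 2.1e+10 m.
vₚ = √(GM · (2/rₚ − 1/a)) = √(1.991e+20 · (2/6e+09 − 1/2.1e+10)) m/s ≈ 2.385e+05 m/s = 238.5 km/s.
vₐ = √(GM · (2/rₐ − 1/a)) = √(1.991e+20 · (2/3.6e+10 − 1/2.1e+10)) m/s ≈ 3.975e+04 m/s = 39.75 km/s.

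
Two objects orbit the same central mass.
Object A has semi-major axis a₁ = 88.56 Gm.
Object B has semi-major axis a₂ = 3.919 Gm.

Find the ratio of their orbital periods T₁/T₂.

Convert to SI: a₁ = 88.56 Gm = 8.856e+10 m; a₂ = 3.919 Gm = 3.919e+09 m.
From Kepler's third law, (T₁/T₂)² = (a₁/a₂)³, so T₁/T₂ = (a₁/a₂)^(3/2).
a₁/a₂ = 8.856e+10 / 3.919e+09 = 22.5976.
T₁/T₂ = (22.5976)^(3/2) ≈ 107.4.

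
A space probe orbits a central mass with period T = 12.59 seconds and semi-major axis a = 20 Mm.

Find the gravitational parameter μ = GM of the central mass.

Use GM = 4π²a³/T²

Convert to SI: a = 20 Mm = 2e+07 m.
GM = 4π² · a³ / T².
GM = 4π² · (2e+07)³ / (12.59)² m³/s² ≈ 1.992e+21 m³/s² = 1.992 × 10^21 m³/s².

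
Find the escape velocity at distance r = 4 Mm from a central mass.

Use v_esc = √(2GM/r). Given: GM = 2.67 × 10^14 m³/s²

Convert to SI: r = 4 Mm = 4e+06 m.
Escape velocity comes from setting total energy to zero: ½v² − GM/r = 0 ⇒ v_esc = √(2GM / r).
v_esc = √(2 · 2.67e+14 / 4e+06) m/s ≈ 1.155e+04 m/s = 11.55 km/s.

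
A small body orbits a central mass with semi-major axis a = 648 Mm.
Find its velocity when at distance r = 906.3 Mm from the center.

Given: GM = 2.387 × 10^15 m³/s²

Convert to SI: a = 648 Mm = 6.48e+08 m; r = 906.3 Mm = 9.063e+08 m.
Vis-viva: v = √(GM · (2/r − 1/a)).
2/r − 1/a = 2/9.063e+08 − 1/6.48e+08 = 6.63565e-10 m⁻¹.
v = √(2.387e+15 · 6.63565e-10) m/s ≈ 1259 m/s = 1.259 km/s.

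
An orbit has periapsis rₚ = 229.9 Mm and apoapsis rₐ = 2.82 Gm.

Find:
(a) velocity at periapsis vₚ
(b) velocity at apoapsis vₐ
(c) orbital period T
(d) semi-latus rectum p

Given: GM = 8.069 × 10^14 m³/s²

Convert to SI: rₚ = 229.9 Mm = 2.299e+08 m; rₐ = 2.82 Gm = 2.82e+09 m.
(a) With a = (rₚ + rₐ)/2 = 1.52495e+09 m, vₚ = √(GM (2/rₚ − 1/a)) = √(8.069e+14 · (2/2.299e+08 − 1/1.52495e+09)) m/s ≈ 2548 m/s
(b) With a = (rₚ + rₐ)/2 = 1.52495e+09 m, vₐ = √(GM (2/rₐ − 1/a)) = √(8.069e+14 · (2/2.82e+09 − 1/1.52495e+09)) m/s ≈ 207.7 m/s
(c) With a = (rₚ + rₐ)/2 = 1.52495e+09 m, T = 2π √(a³/GM) = 2π √((1.52495e+09)³/8.069e+14) s ≈ 1.317e+07 s
(d) From a = (rₚ + rₐ)/2 = 1.52495e+09 m and e = (rₐ − rₚ)/(rₐ + rₚ) = 0.849241, p = a(1 − e²) = 1.52495e+09 · (1 − (0.849241)²) ≈ 4.251e+08 m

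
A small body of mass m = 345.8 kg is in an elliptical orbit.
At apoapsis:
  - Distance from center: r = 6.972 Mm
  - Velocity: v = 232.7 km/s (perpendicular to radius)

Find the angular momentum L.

Convert to SI: r = 6.972 Mm = 6.972e+06 m; v = 232.7 km/s = 232700 m/s.
Since v is perpendicular to r, L = m · v · r.
L = 345.8 · 232700 · 6.972e+06 kg·m²/s ≈ 5.61e+14 kg·m²/s.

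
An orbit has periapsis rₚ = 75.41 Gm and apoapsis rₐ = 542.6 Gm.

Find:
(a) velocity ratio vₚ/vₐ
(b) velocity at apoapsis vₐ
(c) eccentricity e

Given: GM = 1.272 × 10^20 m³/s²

Convert to SI: rₚ = 75.41 Gm = 7.541e+10 m; rₐ = 542.6 Gm = 5.426e+11 m.
(a) Conservation of angular momentum (rₚvₚ = rₐvₐ) gives vₚ/vₐ = rₐ/rₚ = 5.426e+11/7.541e+10 ≈ 7.195
(b) With a = (rₚ + rₐ)/2 = 3.09005e+11 m, vₐ = √(GM (2/rₐ − 1/a)) = √(1.272e+20 · (2/5.426e+11 − 1/3.09005e+11)) m/s ≈ 7564 m/s
(c) e = (rₐ − rₚ)/(rₐ + rₚ) = (5.426e+11 − 7.541e+10)/(5.426e+11 + 7.541e+10) ≈ 0.756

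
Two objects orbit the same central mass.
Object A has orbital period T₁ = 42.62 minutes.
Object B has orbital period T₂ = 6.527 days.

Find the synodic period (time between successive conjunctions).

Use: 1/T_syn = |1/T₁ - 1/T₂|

Convert to SI: T₁ = 42.62 minutes = 2557.2 s; T₂ = 6.527 days = 563933 s.
T_syn = |T₁ · T₂ / (T₁ − T₂)|.
T_syn = |2557.2 · 563933 / (2557.2 − 563933)| s ≈ 2569 s = 42.81 minutes.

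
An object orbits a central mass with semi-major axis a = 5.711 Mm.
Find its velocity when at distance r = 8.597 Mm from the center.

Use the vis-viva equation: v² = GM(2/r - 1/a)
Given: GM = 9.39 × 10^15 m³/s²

Convert to SI: a = 5.711 Mm = 5.711e+06 m; r = 8.597 Mm = 8.597e+06 m.
Vis-viva: v = √(GM · (2/r − 1/a)).
2/r − 1/a = 2/8.597e+06 − 1/5.711e+06 = 5.75386e-08 m⁻¹.
v = √(9.39e+15 · 5.75386e-08) m/s ≈ 2.324e+04 m/s = 23.24 km/s.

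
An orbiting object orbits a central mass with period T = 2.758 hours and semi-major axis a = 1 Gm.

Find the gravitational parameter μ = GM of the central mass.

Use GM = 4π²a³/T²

Convert to SI: T = 2.758 hours = 9928.8 s; a = 1 Gm = 1e+09 m.
GM = 4π² · a³ / T².
GM = 4π² · (1e+09)³ / (9928.8)² m³/s² ≈ 4.005e+20 m³/s² = 4.005 × 10^20 m³/s².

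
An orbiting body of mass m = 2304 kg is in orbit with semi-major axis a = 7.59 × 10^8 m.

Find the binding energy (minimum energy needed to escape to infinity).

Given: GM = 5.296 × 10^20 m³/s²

Total orbital energy is E = −GMm/(2a); binding energy is E_bind = −E = GMm/(2a).
E_bind = 5.296e+20 · 2304 / (2 · 7.59e+08) J ≈ 8.038e+14 J = 803.8 TJ.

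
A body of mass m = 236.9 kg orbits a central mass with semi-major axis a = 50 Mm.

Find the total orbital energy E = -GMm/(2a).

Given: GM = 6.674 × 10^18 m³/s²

Convert to SI: a = 50 Mm = 5e+07 m.
E = −GMm / (2a).
E = −6.674e+18 · 236.9 / (2 · 5e+07) J ≈ -1.581e+13 J = -15.81 TJ.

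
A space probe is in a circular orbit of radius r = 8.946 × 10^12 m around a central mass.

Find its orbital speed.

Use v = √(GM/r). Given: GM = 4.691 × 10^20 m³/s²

For a circular orbit, gravity supplies the centripetal force, so v = √(GM / r).
v = √(4.691e+20 / 8.946e+12) m/s ≈ 7241 m/s = 7.241 km/s.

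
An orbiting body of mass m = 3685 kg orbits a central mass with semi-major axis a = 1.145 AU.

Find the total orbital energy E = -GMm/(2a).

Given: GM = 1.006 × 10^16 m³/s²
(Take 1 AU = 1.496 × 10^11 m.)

Convert to SI: a = 1.145 AU = 1.71292e+11 m.
E = −GMm / (2a).
E = −1.006e+16 · 3685 / (2 · 1.71292e+11) J ≈ -1.082e+08 J = -108.2 MJ.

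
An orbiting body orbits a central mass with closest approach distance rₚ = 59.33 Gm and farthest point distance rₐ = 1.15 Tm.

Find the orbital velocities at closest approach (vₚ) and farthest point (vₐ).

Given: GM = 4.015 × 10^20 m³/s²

Convert to SI: rₚ = 59.33 Gm = 5.933e+10 m; rₐ = 1.15 Tm = 1.15e+12 m.
Use the vis-viva equation v² = GM(2/r − 1/a) with a = (rₚ + rₐ)/2 = (5.933e+10 + 1.15e+12)/2 = 6.04665e+11 m.
vₚ = √(GM · (2/rₚ − 1/a)) = √(4.015e+20 · (2/5.933e+10 − 1/6.04665e+11)) m/s ≈ 1.134e+05 m/s = 113.4 km/s.
vₐ = √(GM · (2/rₐ − 1/a)) = √(4.015e+20 · (2/1.15e+12 − 1/6.04665e+11)) m/s ≈ 5853 m/s = 5.853 km/s.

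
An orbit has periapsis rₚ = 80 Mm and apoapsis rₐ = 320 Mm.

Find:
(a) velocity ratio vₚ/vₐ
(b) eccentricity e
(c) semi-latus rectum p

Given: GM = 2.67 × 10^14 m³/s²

Convert to SI: rₚ = 80 Mm = 8e+07 m; rₐ = 320 Mm = 3.2e+08 m.
(a) Conservation of angular momentum (rₚvₚ = rₐvₐ) gives vₚ/vₐ = rₐ/rₚ = 3.2e+08/8e+07 ≈ 4
(b) e = (rₐ − rₚ)/(rₐ + rₚ) = (3.2e+08 − 8e+07)/(3.2e+08 + 8e+07) ≈ 0.6
(c) From a = (rₚ + rₐ)/2 = 2e+08 m and e = (rₐ − rₚ)/(rₐ + rₚ) = 0.6, p = a(1 − e²) = 2e+08 · (1 − (0.6)²) ≈ 1.28e+08 m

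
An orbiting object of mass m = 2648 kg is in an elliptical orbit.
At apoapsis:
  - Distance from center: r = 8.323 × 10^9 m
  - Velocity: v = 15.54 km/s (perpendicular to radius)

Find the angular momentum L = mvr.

Convert to SI: v = 15.54 km/s = 15540 m/s.
Since v is perpendicular to r, L = m · v · r.
L = 2648 · 15540 · 8.323e+09 kg·m²/s ≈ 3.425e+17 kg·m²/s.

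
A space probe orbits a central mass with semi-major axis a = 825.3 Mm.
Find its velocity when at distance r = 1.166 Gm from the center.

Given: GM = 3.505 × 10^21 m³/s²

Convert to SI: a = 825.3 Mm = 8.253e+08 m; r = 1.166 Gm = 1.166e+09 m.
Vis-viva: v = √(GM · (2/r − 1/a)).
2/r − 1/a = 2/1.166e+09 − 1/8.253e+08 = 5.03585e-10 m⁻¹.
v = √(3.505e+21 · 5.03585e-10) m/s ≈ 1.329e+06 m/s = 1329 km/s.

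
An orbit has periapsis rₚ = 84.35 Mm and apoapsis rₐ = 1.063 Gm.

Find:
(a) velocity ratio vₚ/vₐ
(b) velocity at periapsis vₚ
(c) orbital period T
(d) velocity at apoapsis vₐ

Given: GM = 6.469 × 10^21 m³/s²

Convert to SI: rₚ = 84.35 Mm = 8.435e+07 m; rₐ = 1.063 Gm = 1.063e+09 m.
(a) Conservation of angular momentum (rₚvₚ = rₐvₐ) gives vₚ/vₐ = rₐ/rₚ = 1.063e+09/8.435e+07 ≈ 12.6
(b) With a = (rₚ + rₐ)/2 = 5.73675e+08 m, vₚ = √(GM (2/rₚ − 1/a)) = √(6.469e+21 · (2/8.435e+07 − 1/5.73675e+08)) m/s ≈ 1.192e+07 m/s
(c) With a = (rₚ + rₐ)/2 = 5.73675e+08 m, T = 2π √(a³/GM) = 2π √((5.73675e+08)³/6.469e+21) s ≈ 1073 s
(d) With a = (rₚ + rₐ)/2 = 5.73675e+08 m, vₐ = √(GM (2/rₐ − 1/a)) = √(6.469e+21 · (2/1.063e+09 − 1/5.73675e+08)) m/s ≈ 9.459e+05 m/s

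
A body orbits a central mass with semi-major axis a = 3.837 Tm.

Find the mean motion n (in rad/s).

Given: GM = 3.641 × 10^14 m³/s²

Convert to SI: a = 3.837 Tm = 3.837e+12 m.
n = √(GM / a³).
n = √(3.641e+14 / (3.837e+12)³) rad/s ≈ 2.539e-12 rad/s.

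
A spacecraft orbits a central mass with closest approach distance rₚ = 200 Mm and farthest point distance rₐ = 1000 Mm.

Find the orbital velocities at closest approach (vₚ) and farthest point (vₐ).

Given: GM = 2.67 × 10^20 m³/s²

Convert to SI: rₚ = 200 Mm = 2e+08 m; rₐ = 1000 Mm = 1e+09 m.
Use the vis-viva equation v² = GM(2/r − 1/a) with a = (rₚ + rₐ)/2 = (2e+08 + 1e+09)/2 = 6e+08 m.
vₚ = √(GM · (2/rₚ − 1/a)) = √(2.67e+20 · (2/2e+08 − 1/6e+08)) m/s ≈ 1.492e+06 m/s = 1492 km/s.
vₐ = √(GM · (2/rₐ − 1/a)) = √(2.67e+20 · (2/1e+09 − 1/6e+08)) m/s ≈ 2.983e+05 m/s = 298.3 km/s.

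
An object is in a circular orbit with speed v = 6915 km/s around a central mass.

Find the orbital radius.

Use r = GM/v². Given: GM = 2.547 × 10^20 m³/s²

Convert to SI: v = 6915 km/s = 6.915e+06 m/s.
For a circular orbit, v² = GM / r, so r = GM / v².
r = 2.547e+20 / (6.915e+06)² m ≈ 5.327e+06 m = 5.327 Mm.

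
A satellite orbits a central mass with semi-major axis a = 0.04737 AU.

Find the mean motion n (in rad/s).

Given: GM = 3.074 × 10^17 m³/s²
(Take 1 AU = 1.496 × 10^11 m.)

Convert to SI: a = 0.04737 AU = 7.08655e+09 m.
n = √(GM / a³).
n = √(3.074e+17 / (7.08655e+09)³) rad/s ≈ 9.294e-07 rad/s.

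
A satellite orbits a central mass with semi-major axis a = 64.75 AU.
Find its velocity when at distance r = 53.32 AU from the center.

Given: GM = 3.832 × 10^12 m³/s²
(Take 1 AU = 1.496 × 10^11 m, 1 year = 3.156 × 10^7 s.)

Convert to SI: a = 64.75 AU = 9.6866e+12 m; r = 53.32 AU = 7.97667e+12 m.
Vis-viva: v = √(GM · (2/r − 1/a)).
2/r − 1/a = 2/7.97667e+12 − 1/9.6866e+12 = 1.47496e-13 m⁻¹.
v = √(3.832e+12 · 1.47496e-13) m/s ≈ 0.7518 m/s = 0.0001586 AU/year.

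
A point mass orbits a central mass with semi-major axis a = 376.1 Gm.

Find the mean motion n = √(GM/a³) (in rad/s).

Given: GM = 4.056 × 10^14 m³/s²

Convert to SI: a = 376.1 Gm = 3.761e+11 m.
n = √(GM / a³).
n = √(4.056e+14 / (3.761e+11)³) rad/s ≈ 8.732e-11 rad/s.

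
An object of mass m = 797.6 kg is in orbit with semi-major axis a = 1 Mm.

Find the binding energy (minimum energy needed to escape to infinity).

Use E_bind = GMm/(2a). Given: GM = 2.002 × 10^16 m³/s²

Convert to SI: a = 1 Mm = 1e+06 m.
Total orbital energy is E = −GMm/(2a); binding energy is E_bind = −E = GMm/(2a).
E_bind = 2.002e+16 · 797.6 / (2 · 1e+06) J ≈ 7.984e+12 J = 7.984 TJ.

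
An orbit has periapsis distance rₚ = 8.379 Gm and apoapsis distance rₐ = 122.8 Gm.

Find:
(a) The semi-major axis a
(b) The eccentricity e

Convert to SI: rₚ = 8.379 Gm = 8.379e+09 m; rₐ = 122.8 Gm = 1.228e+11 m.
(a) a = (rₚ + rₐ) / 2 = (8.379e+09 + 1.228e+11) / 2 ≈ 6.559e+10 m = 65.59 Gm.
(b) e = (rₐ − rₚ) / (rₐ + rₚ) = (1.228e+11 − 8.379e+09) / (1.228e+11 + 8.379e+09) ≈ 0.8723.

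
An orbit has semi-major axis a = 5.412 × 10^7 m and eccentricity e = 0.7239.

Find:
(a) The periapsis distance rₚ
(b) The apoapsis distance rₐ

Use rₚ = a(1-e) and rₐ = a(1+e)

(a) rₚ = a(1 − e) = 5.412e+07 · (1 − 0.7239) = 5.412e+07 · 0.2761 ≈ 1.494e+07 m = 1.494 × 10^7 m.
(b) rₐ = a(1 + e) = 5.412e+07 · (1 + 0.7239) = 5.412e+07 · 1.7239 ≈ 9.33e+07 m = 9.33 × 10^7 m.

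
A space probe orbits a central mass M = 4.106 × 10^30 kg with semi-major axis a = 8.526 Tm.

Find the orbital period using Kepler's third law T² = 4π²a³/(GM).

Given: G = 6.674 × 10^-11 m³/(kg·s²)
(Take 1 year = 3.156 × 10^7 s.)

Convert to SI: a = 8.526 Tm = 8.526e+12 m.
GM = G · M = 6.674e-11 · 4.106e+30 = 2.74034e+20 m³/s².
Kepler's third law: T = 2π √(a³ / GM).
Substituting a = 8.526e+12 m and GM = 2.74034e+20 m³/s²:
T = 2π √((8.526e+12)³ / 2.74034e+20) s
T ≈ 9.449e+09 s = 299.4 years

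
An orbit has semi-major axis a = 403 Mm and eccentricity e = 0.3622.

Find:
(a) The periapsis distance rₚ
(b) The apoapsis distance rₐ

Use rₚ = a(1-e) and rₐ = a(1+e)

Convert to SI: a = 403 Mm = 4.03e+08 m.
(a) rₚ = a(1 − e) = 4.03e+08 · (1 − 0.3622) = 4.03e+08 · 0.6378 ≈ 2.57e+08 m = 257 Mm.
(b) rₐ = a(1 + e) = 4.03e+08 · (1 + 0.3622) = 4.03e+08 · 1.3622 ≈ 5.49e+08 m = 549 Mm.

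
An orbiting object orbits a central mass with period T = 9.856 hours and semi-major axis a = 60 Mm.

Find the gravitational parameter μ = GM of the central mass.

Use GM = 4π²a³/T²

Convert to SI: T = 9.856 hours = 35481.6 s; a = 60 Mm = 6e+07 m.
GM = 4π² · a³ / T².
GM = 4π² · (6e+07)³ / (35481.6)² m³/s² ≈ 6.773e+15 m³/s² = 6.773 × 10^15 m³/s².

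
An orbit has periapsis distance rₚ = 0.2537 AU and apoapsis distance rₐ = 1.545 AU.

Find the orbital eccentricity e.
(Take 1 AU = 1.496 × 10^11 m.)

Convert to SI: rₚ = 0.2537 AU = 3.79535e+10 m; rₐ = 1.545 AU = 2.31132e+11 m.
e = (rₐ − rₚ) / (rₐ + rₚ).
e = (2.31132e+11 − 3.79535e+10) / (2.31132e+11 + 3.79535e+10) = 1.93178e+11 / 2.69086e+11 ≈ 0.7179.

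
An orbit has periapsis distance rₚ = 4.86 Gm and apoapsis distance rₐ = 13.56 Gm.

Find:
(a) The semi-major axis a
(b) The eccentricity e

Convert to SI: rₚ = 4.86 Gm = 4.86e+09 m; rₐ = 13.56 Gm = 1.356e+10 m.
(a) a = (rₚ + rₐ) / 2 = (4.86e+09 + 1.356e+10) / 2 ≈ 9.21e+09 m = 9.21 Gm.
(b) e = (rₐ − rₚ) / (rₐ + rₚ) = (1.356e+10 − 4.86e+09) / (1.356e+10 + 4.86e+09) ≈ 0.4723.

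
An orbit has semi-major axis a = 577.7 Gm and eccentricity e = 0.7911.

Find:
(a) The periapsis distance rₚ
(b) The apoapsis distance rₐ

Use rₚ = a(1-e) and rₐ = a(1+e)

Convert to SI: a = 577.7 Gm = 5.777e+11 m.
(a) rₚ = a(1 − e) = 5.777e+11 · (1 − 0.7911) = 5.777e+11 · 0.2089 ≈ 1.207e+11 m = 120.7 Gm.
(b) rₐ = a(1 + e) = 5.777e+11 · (1 + 0.7911) = 5.777e+11 · 1.7911 ≈ 1.035e+12 m = 1.035 Tm.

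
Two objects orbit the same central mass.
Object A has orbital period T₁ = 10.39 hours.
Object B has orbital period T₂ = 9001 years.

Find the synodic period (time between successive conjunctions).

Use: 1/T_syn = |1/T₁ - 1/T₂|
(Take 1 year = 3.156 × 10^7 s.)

Convert to SI: T₁ = 10.39 hours = 37404 s; T₂ = 9001 years = 2.84072e+11 s.
T_syn = |T₁ · T₂ / (T₁ − T₂)|.
T_syn = |37404 · 2.84072e+11 / (37404 − 2.84072e+11)| s ≈ 3.74e+04 s = 10.39 hours.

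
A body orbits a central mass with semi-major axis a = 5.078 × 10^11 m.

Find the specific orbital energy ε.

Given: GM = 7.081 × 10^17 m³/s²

ε = −GM / (2a).
ε = −7.081e+17 / (2 · 5.078e+11) J/kg ≈ -6.972e+05 J/kg = -697.2 kJ/kg.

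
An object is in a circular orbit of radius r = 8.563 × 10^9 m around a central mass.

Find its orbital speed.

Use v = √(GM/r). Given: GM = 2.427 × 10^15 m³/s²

For a circular orbit, gravity supplies the centripetal force, so v = √(GM / r).
v = √(2.427e+15 / 8.563e+09) m/s ≈ 532.4 m/s = 532.4 m/s.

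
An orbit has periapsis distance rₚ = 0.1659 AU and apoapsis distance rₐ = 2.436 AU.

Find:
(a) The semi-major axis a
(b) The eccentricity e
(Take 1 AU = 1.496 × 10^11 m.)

Convert to SI: rₚ = 0.1659 AU = 2.48186e+10 m; rₐ = 2.436 AU = 3.64426e+11 m.
(a) a = (rₚ + rₐ) / 2 = (2.48186e+10 + 3.64426e+11) / 2 ≈ 1.946e+11 m = 1.301 AU.
(b) e = (rₐ − rₚ) / (rₐ + rₚ) = (3.64426e+11 − 2.48186e+10) / (3.64426e+11 + 2.48186e+10) ≈ 0.8725.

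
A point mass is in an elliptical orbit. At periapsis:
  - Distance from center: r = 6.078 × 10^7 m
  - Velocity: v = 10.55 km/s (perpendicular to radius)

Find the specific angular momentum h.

Convert to SI: v = 10.55 km/s = 10550 m/s.
With v perpendicular to r, h = r · v.
h = 6.078e+07 · 10550 m²/s ≈ 6.412e+11 m²/s.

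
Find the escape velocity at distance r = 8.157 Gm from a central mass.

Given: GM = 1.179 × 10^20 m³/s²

Convert to SI: r = 8.157 Gm = 8.157e+09 m.
Escape velocity comes from setting total energy to zero: ½v² − GM/r = 0 ⇒ v_esc = √(2GM / r).
v_esc = √(2 · 1.179e+20 / 8.157e+09) m/s ≈ 1.7e+05 m/s = 170 km/s.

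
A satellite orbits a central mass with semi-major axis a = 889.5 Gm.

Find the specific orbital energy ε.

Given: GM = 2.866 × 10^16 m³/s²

Convert to SI: a = 889.5 Gm = 8.895e+11 m.
ε = −GM / (2a).
ε = −2.866e+16 / (2 · 8.895e+11) J/kg ≈ -1.611e+04 J/kg = -16.11 kJ/kg.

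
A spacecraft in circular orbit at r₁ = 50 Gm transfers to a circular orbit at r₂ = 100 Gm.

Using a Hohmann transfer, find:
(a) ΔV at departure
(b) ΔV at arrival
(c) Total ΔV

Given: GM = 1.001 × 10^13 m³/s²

Convert to SI: r₁ = 50 Gm = 5e+10 m; r₂ = 100 Gm = 1e+11 m.
Transfer semi-major axis: a_t = (r₁ + r₂)/2 = (5e+10 + 1e+11)/2 = 7.5e+10 m.
Circular speeds: v₁ = √(GM/r₁) = 14.1492 m/s, v₂ = √(GM/r₂) = 10.005 m/s.
Transfer speeds (vis-viva v² = GM(2/r − 1/a_t)): v₁ᵗ = 16.3381 m/s, v₂ᵗ = 8.16905 m/s.
(a) ΔV₁ = |v₁ᵗ − v₁| ≈ 2.189 m/s = 2.189 m/s.
(b) ΔV₂ = |v₂ − v₂ᵗ| ≈ 1.836 m/s = 1.836 m/s.
(c) ΔV_total = ΔV₁ + ΔV₂ ≈ 4.025 m/s = 4.025 m/s.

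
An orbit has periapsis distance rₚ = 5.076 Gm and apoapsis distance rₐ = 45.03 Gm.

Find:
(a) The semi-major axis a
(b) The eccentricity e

Convert to SI: rₚ = 5.076 Gm = 5.076e+09 m; rₐ = 45.03 Gm = 4.503e+10 m.
(a) a = (rₚ + rₐ) / 2 = (5.076e+09 + 4.503e+10) / 2 ≈ 2.505e+10 m = 25.05 Gm.
(b) e = (rₐ − rₚ) / (rₐ + rₚ) = (4.503e+10 − 5.076e+09) / (4.503e+10 + 5.076e+09) ≈ 0.7974.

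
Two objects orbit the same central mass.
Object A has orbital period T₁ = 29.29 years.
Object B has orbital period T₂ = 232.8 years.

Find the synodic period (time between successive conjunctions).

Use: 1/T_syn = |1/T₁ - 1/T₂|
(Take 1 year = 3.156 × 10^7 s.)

Convert to SI: T₁ = 29.29 years = 9.24392e+08 s; T₂ = 232.8 years = 7.34717e+09 s.
T_syn = |T₁ · T₂ / (T₁ − T₂)|.
T_syn = |9.24392e+08 · 7.34717e+09 / (9.24392e+08 − 7.34717e+09)| s ≈ 1.057e+09 s = 33.51 years.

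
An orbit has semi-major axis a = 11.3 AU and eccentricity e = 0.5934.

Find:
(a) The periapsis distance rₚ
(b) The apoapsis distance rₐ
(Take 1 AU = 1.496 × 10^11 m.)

Convert to SI: a = 11.3 AU = 1.69048e+12 m.
(a) rₚ = a(1 − e) = 1.69048e+12 · (1 − 0.5934) = 1.69048e+12 · 0.4066 ≈ 6.873e+11 m = 4.595 AU.
(b) rₐ = a(1 + e) = 1.69048e+12 · (1 + 0.5934) = 1.69048e+12 · 1.5934 ≈ 2.694e+12 m = 18.01 AU.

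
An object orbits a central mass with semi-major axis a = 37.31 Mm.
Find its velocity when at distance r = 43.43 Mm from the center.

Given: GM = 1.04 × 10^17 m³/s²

Convert to SI: a = 37.31 Mm = 3.731e+07 m; r = 43.43 Mm = 4.343e+07 m.
Vis-viva: v = √(GM · (2/r − 1/a)).
2/r − 1/a = 2/4.343e+07 − 1/3.731e+07 = 1.92487e-08 m⁻¹.
v = √(1.04e+17 · 1.92487e-08) m/s ≈ 4.474e+04 m/s = 44.74 km/s.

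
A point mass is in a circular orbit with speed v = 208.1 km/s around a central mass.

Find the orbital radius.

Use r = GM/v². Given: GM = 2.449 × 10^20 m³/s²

Convert to SI: v = 208.1 km/s = 208100 m/s.
For a circular orbit, v² = GM / r, so r = GM / v².
r = 2.449e+20 / (208100)² m ≈ 5.655e+09 m = 5.655 Gm.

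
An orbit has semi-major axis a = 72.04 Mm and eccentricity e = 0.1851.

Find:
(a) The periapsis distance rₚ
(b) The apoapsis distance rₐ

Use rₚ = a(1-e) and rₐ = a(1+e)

Convert to SI: a = 72.04 Mm = 7.204e+07 m.
(a) rₚ = a(1 − e) = 7.204e+07 · (1 − 0.1851) = 7.204e+07 · 0.8149 ≈ 5.871e+07 m = 58.71 Mm.
(b) rₐ = a(1 + e) = 7.204e+07 · (1 + 0.1851) = 7.204e+07 · 1.1851 ≈ 8.537e+07 m = 85.37 Mm.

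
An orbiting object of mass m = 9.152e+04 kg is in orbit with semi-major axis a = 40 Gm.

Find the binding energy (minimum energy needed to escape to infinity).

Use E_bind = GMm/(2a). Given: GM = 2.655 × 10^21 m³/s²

Convert to SI: a = 40 Gm = 4e+10 m.
Total orbital energy is E = −GMm/(2a); binding energy is E_bind = −E = GMm/(2a).
E_bind = 2.655e+21 · 9.152e+04 / (2 · 4e+10) J ≈ 3.037e+15 J = 3.037 PJ.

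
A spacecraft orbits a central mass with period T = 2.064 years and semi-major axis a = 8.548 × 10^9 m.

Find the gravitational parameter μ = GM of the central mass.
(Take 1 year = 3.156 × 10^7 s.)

Convert to SI: T = 2.064 years = 6.51398e+07 s.
GM = 4π² · a³ / T².
GM = 4π² · (8.548e+09)³ / (6.51398e+07)² m³/s² ≈ 5.811e+15 m³/s² = 5.811 × 10^15 m³/s².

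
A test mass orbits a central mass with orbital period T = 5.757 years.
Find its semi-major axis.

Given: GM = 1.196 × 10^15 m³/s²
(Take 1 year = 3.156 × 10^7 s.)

Convert to SI: T = 5.757 years = 1.81691e+08 s.
Invert Kepler's third law: a = (GM · T² / (4π²))^(1/3).
Substituting T = 1.81691e+08 s and GM = 1.196e+15 m³/s²:
a = (1.196e+15 · (1.81691e+08)² / (4π²))^(1/3) m
a ≈ 1e+10 m = 10 Gm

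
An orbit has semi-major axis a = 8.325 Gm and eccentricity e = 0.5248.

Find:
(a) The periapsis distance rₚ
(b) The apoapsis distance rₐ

Convert to SI: a = 8.325 Gm = 8.325e+09 m.
(a) rₚ = a(1 − e) = 8.325e+09 · (1 − 0.5248) = 8.325e+09 · 0.4752 ≈ 3.956e+09 m = 3.956 Gm.
(b) rₐ = a(1 + e) = 8.325e+09 · (1 + 0.5248) = 8.325e+09 · 1.5248 ≈ 1.269e+10 m = 12.69 Gm.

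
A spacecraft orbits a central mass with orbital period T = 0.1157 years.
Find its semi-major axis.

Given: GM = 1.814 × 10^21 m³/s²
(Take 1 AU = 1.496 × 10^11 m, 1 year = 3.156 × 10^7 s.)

Convert to SI: T = 0.1157 years = 3.65149e+06 s.
Invert Kepler's third law: a = (GM · T² / (4π²))^(1/3).
Substituting T = 3.65149e+06 s and GM = 1.814e+21 m³/s²:
a = (1.814e+21 · (3.65149e+06)² / (4π²))^(1/3) m
a ≈ 8.493e+10 m = 0.5677 AU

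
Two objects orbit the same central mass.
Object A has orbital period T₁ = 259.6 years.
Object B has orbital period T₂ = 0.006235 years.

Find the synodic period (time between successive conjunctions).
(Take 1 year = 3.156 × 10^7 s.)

Convert to SI: T₁ = 259.6 years = 8.19298e+09 s; T₂ = 0.006235 years = 196777 s.
T_syn = |T₁ · T₂ / (T₁ − T₂)|.
T_syn = |8.19298e+09 · 196777 / (8.19298e+09 − 196777)| s ≈ 1.968e+05 s = 0.006235 years.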